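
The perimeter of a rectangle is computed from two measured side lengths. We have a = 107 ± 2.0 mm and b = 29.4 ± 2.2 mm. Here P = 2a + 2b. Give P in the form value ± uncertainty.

273 ± 5.95 mm

Each term contributes (cᵢ δxᵢ)² to (δP)²:
  (2·δa)² = 16.0;  (2·δb)² = 19.4
δP = √(35.4) = 5.95 mm
P = 273 mm.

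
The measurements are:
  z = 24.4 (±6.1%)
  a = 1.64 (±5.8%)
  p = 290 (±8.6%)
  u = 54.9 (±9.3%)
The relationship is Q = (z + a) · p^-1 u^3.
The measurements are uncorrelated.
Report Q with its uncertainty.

Let w = z + a = 26.0. δw = √(δz² + δa²) = √(2.22 + 0.00905) = 1.49, so δw/w = 0.0573.
Q is then a monomial in w, p, u:
δQ/Q = √((δw/w)² + (-1·δp/p)² + (3·δu/u)²) = √(0.00328 + 0.00740 + 0.0778) = 0.298
Q = 14900, so δQ = 0.298 × 14900 = 4420.

14900 ± 4420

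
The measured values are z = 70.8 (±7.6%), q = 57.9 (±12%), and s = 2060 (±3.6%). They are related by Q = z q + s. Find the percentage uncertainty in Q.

9.53%

Let p = z·q = 4100. δp/p = √((1·δz/z)² + (1·δq/q)²) = √(0.00578 + 0.0144) = 0.142, so δp = 582.
Q = p + s: δQ = √(δp² + δs²) = √(3.39e+05 + 5500) = 587
Q = 6160, so δQ/Q = 587/6160 = 0.0953.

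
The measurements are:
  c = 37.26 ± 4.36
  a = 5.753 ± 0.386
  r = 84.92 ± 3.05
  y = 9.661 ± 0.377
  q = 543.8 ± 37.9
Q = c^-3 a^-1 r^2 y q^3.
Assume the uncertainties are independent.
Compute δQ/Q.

For a monomial Q ∝ c^-3, a^-1, r^2, y, q^3, fractional errors add in quadrature:
  (-3·δc/c)² = (-3×0.117)² = 0.123;  (-1·δa/a)² = (-1×0.0671)² = 0.00450;  (2·δr/r)² = (2×0.0359)² = 0.00516;  (1·δy/y)² = (1×0.0390)² = 0.00152;  (3·δq/q)² = (3×0.0697)² = 0.0437
δQ/Q = √(0.178) = 0.422

0.422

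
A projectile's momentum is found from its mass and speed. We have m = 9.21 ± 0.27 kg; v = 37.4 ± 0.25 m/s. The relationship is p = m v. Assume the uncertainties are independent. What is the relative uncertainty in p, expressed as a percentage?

3.01%

Each factor contributes (exponent × relative error)² to (δp/p)²:
  (1·δm/m)² = (1×0.0293)² = 0.000859;  (1·δv/v)² = (1×0.00668)² = 4.47e-05
δp/p = √(0.000904) = 0.0301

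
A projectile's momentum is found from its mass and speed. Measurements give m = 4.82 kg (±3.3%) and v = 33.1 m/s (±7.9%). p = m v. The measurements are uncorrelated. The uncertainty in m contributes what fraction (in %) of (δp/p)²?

(δp/p)² = (1·δm/m)² + (1·δv/v)²
  m term: (1×0.0330)² = 0.00109
  v term: (1×0.0790)² = 0.00624
Total = 0.00733. Share from m = 0.00109/0.00733 = 0.149.

14.9%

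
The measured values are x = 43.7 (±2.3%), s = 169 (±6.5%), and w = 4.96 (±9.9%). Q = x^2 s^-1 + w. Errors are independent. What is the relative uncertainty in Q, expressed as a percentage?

Let p = x^2·s^-1 = 11.3. δp/p = √((2·δx/x)² + (-1·δs/s)²) = √(0.00212 + 0.00423) = 0.0796, so δp = 0.900.
Q = p + w: δQ = √(δp² + δw²) = √(0.810 + 0.241) = 1.03
Q = 16.3, so δQ/Q = 1.03/16.3 = 0.0630.

6.30%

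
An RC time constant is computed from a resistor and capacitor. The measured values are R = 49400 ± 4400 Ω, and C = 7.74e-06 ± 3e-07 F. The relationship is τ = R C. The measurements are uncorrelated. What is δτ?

0.0371 s

τ is a product of powers, so relative uncertainties combine in quadrature:
  (1·δR/R)² = (1×0.0891)² = 0.00793;  (1·δC/C)² = (1×0.0388)² = 0.00150
δτ/τ = √(0.00944) = 0.0971
τ = 0.382 s, so δτ = 0.0971 × 0.382 = 0.0371 s.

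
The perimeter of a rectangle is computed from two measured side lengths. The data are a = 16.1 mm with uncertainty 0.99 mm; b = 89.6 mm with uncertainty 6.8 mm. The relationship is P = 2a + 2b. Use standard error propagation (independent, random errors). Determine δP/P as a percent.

6.50%

Each term contributes (cᵢ δxᵢ)² to (δP)²:
  (2·δa)² = 3.92;  (2·δb)² = 185
δP = √(189) = 13.7 mm
P = 211 mm, so δP/P = 13.7/211 = 0.0650.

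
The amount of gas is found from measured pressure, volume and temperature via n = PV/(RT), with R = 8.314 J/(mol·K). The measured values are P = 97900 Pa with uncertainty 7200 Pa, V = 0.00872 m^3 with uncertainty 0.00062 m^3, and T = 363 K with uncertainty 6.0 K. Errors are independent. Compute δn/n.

Since n is a product/quotient, work with relative uncertainties:
  (1·δP/P)² = (1×0.0735)² = 0.00541;  (1·δV/V)² = (1×0.0711)² = 0.00506;  (-1·δT/T)² = (-1×0.0165)² = 0.000273
δn/n = √(0.0107) = 0.104

0.104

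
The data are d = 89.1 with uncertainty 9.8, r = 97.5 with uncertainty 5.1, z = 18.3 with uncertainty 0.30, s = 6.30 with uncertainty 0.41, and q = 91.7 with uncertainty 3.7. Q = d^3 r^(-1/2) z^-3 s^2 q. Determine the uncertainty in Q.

For a monomial Q ∝ d^3, r^(-1/2), z^-3, s^2, q, fractional errors add in quadrature:
  (3·δd/d)² = (3×0.110)² = 0.109;  (−½·δr/r)² = (-0.5×0.0523)² = 0.000684;  (-3·δz/z)² = (-3×0.0164)² = 0.00242;  (2·δs/s)² = (2×0.0651)² = 0.0169;  (1·δq/q)² = (1×0.0403)² = 0.00163
δQ/Q = √(0.131) = 0.361
Q = 42500, so δQ = 0.361 × 42500 = 15400.

15400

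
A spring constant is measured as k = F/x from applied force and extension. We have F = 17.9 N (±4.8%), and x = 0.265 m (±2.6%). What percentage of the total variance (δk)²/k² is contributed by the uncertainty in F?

(δk/k)² = (1·δF/F)² + (-1·δx/x)²
  F term: (1×0.0480)² = 0.00230
  x term: (-1×0.0260)² = 0.000676
Total = 0.00298. Share from F = 0.00230/0.00298 = 0.773.

77.3%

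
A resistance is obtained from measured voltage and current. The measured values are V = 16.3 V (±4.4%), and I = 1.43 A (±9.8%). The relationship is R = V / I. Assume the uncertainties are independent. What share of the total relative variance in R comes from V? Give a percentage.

(δR/R)² = (1·δV/V)² + (-1·δI/I)²
  V term: (1×0.0440)² = 0.00194
  I term: (-1×0.0980)² = 0.00960
Total = 0.0115. Share from V = 0.00194/0.0115 = 0.168.

16.8%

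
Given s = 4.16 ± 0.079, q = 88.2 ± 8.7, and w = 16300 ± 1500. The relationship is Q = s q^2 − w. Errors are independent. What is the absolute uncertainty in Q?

Let p = s·q^2 = 32400. δp/p = √((1·δs/s)² + (2·δq/q)²) = √(0.000361 + 0.0389) = 0.198, so δp = 6410.
Q = p − w: δQ = √(δp² + δw²) = √(4.11e+07 + 2.25e+06) = 6590

6590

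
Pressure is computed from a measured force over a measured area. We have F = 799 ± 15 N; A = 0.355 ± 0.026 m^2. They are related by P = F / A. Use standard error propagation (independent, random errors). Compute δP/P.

Products/powers → add relative errors in quadrature, weighted by exponent:
  (1·δF/F)² = (1×0.0188)² = 0.000352;  (-1·δA/A)² = (-1×0.0732)² = 0.00536
δP/P = √(0.00572) = 0.0756

0.0756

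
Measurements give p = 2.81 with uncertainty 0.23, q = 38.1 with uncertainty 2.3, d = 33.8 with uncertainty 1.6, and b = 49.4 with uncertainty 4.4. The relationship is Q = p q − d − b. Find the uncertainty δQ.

Let w = p·q = 107. δw/w = √((1·δp/p)² + (1·δq/q)²) = √(0.00670 + 0.00364) = 0.102, so δw = 10.9.
Q = w − d − b: δQ = √(δw² + δd² + δb²) = √(119 + 2.56 + 19.4) = 11.9

11.9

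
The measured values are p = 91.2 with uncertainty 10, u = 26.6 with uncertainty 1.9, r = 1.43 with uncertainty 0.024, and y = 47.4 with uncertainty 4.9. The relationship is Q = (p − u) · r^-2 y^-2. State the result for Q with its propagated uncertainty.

Let w = p − u = 64.6. δw = √(δp² + δu²) = √(100 + 3.61) = 10.2, so δw/w = 0.158.
Q is then a monomial in w, r, y:
δQ/Q = √((δw/w)² + (-2·δr/r)² + (-2·δy/y)²) = √(0.0248 + 0.00113 + 0.0427) = 0.262
Q = 0.0141, so δQ = 0.262 × 0.0141 = 0.00369.

0.0141 ± 0.00369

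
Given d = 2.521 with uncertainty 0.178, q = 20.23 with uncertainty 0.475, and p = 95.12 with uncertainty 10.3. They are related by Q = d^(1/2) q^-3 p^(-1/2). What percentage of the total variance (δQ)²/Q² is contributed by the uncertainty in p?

(δQ/Q)² = (½·δd/d)² + (-3·δq/q)² + (−½·δp/p)²
  d term: (0.5×0.0706)² = 0.00125
  q term: (-3×0.0235)² = 0.00496
  p term: (-0.5×0.108)² = 0.00293
Total = 0.00914. Share from p = 0.00293/0.00914 = 0.321.

32.1%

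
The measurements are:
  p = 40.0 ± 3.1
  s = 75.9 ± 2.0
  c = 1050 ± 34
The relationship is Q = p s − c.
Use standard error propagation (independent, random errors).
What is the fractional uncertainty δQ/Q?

0.126

Let w = p·s = 3040. δw/w = √((1·δp/p)² + (1·δs/s)²) = √(0.00601 + 0.000694) = 0.0819, so δw = 249.
Q = w − c: δQ = √(δw² + δc²) = √(61800 + 1160) = 251
Q = 1990, so δQ/Q = 251/1990 = 0.126.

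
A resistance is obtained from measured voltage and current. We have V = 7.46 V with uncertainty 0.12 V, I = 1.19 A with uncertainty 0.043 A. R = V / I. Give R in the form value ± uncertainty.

6.27 ± 0.248 Ω

Each factor contributes (exponent × relative error)² to (δR/R)²:
  (1·δV/V)² = (1×0.0161)² = 0.000259;  (-1·δI/I)² = (-1×0.0361)² = 0.00131
δR/R = √(0.00156) = 0.0396
R = 6.27 Ω, so δR = 0.0396 × 6.27 = 0.248 Ω.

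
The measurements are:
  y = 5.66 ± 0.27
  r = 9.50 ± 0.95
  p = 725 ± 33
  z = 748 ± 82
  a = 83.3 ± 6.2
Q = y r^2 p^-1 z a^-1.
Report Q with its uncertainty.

Each factor contributes (exponent × relative error)² to (δQ/Q)²:
  (1·δy/y)² = (1×0.0477)² = 0.00228;  (2·δr/r)² = (2×0.100)² = 0.0400;  (-1·δp/p)² = (-1×0.0455)² = 0.00207;  (1·δz/z)² = (1×0.110)² = 0.0120;  (-1·δa/a)² = (-1×0.0744)² = 0.00554
δQ/Q = √(0.0619) = 0.249
Q = 6.33, so δQ = 0.249 × 6.33 = 1.57.

6.33 ± 1.57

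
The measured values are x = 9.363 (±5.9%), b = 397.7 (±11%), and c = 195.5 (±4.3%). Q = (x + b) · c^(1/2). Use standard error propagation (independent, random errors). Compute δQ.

Let u = x + b = 407.1. δu = √(δx² + δb²) = √(0.305 + 1910) = 43.8, so δu/u = 0.107.
Q is then a monomial in u, c:
δQ/Q = √((δu/u)² + (½·δc/c)²) = √(0.0116 + 0.000462) = 0.110
Q = 5692, so δQ = 0.110 × 5692 = 624.

624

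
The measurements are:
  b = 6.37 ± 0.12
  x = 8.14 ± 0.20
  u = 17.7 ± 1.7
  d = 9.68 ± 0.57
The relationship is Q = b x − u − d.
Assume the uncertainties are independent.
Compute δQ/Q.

Let p = b·x = 51.9. δp/p = √((1·δb/b)² + (1·δx/x)²) = √(0.000355 + 0.000604) = 0.0310, so δp = 1.61.
Q = p − u − d: δQ = √(δp² + δu² + δd²) = √(2.58 + 2.89 + 0.325) = 2.41
Q = 24.5, so δQ/Q = 2.41/24.5 = 0.0983.

0.0983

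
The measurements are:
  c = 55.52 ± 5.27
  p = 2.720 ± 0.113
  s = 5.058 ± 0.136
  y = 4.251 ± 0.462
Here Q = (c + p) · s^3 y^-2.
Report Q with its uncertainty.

Let u = c + p = 58.24. δu = √(δc² + δp²) = √(27.8 + 0.0128) = 5.27, so δu/u = 0.0905.
Q is then a monomial in u, s, y:
δQ/Q = √((δu/u)² + (3·δs/s)² + (-2·δy/y)²) = √(0.00819 + 0.00651 + 0.0472) = 0.249
Q = 417.0, so δQ = 0.249 × 417.0 = 104.

417.0 ± 104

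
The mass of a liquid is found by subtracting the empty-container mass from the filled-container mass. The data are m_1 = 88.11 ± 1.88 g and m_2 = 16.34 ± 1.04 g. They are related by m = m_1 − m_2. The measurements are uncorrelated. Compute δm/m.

0.0299

Sums and differences: (δm)² = Σ (cᵢ δxᵢ)².
  (δm_1)² = 3.53;  (δm_2)² = 1.08
δm = √(4.62) = 2.15 g
m = 71.77 g, so δm/m = 2.15/71.77 = 0.0299.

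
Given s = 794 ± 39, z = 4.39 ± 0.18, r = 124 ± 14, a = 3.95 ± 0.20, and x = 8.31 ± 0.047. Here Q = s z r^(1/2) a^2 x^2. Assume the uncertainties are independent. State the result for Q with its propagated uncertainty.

(4.18 ± 0.556) × 10^7

Each factor contributes (exponent × relative error)² to (δQ/Q)²:
  (1·δs/s)² = (1×0.0491)² = 0.00241;  (1·δz/z)² = (1×0.0410)² = 0.00168;  (½·δr/r)² = (0.5×0.113)² = 0.00319;  (2·δa/a)² = (2×0.0506)² = 0.0103;  (2·δx/x)² = (2×0.00566)² = 0.000128
δQ/Q = √(0.0177) = 0.133
Q = 4.18e+07, so δQ = 0.133 × 4.18e+07 = 5.56e+06.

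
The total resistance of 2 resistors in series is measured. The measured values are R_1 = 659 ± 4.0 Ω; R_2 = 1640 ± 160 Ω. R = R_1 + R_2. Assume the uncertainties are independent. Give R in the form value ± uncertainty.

2300 ± 160 Ω

For a sum/difference, combine absolute errors in quadrature:
  (δR_1)² = 16.0;  (δR_2)² = 25600
δR = √(25600) = 160 Ω
R = 2300 Ω.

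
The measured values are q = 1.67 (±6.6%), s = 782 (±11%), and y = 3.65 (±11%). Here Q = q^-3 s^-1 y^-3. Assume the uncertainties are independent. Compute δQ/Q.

0.400

Products/powers → add relative errors in quadrature, weighted by exponent:
  (-3·δq/q)² = (-3×0.0660)² = 0.0392;  (-1·δs/s)² = (-1×0.110)² = 0.0121;  (-3·δy/y)² = (-3×0.110)² = 0.109
δQ/Q = √(0.160) = 0.400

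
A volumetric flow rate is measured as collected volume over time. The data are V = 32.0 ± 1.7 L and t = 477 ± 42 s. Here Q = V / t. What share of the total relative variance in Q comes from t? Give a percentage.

73.3%

(δQ/Q)² = (1·δV/V)² + (-1·δt/t)²
  V term: (1×0.0531)² = 0.00282
  t term: (-1×0.0881)² = 0.00775
Total = 0.0106. Share from t = 0.00775/0.0106 = 0.733.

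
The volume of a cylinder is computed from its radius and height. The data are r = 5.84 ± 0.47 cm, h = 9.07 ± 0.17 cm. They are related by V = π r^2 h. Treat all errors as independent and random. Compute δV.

157 cm^3

Relative error in a monomial: (δV/V)² = Σ (nᵢ · δxᵢ/xᵢ)².
  (2·δr/r)² = (2×0.0805)² = 0.0259;  (1·δh/h)² = (1×0.0187)² = 0.000351
δV/V = √(0.0263) = 0.162
V = 972 cm^3, so δV = 0.162 × 972 = 157 cm^3.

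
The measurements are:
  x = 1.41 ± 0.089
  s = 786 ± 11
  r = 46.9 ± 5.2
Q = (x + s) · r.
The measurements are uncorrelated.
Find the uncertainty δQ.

4130

Let u = x + s = 787. δu = √(δx² + δs²) = √(0.00792 + 121) = 11.0, so δu/u = 0.0140.
Q is then a monomial in u, r:
δQ/Q = √((δu/u)² + (1·δr/r)²) = √(0.000195 + 0.0123) = 0.112
Q = 36900, so δQ = 0.112 × 36900 = 4130.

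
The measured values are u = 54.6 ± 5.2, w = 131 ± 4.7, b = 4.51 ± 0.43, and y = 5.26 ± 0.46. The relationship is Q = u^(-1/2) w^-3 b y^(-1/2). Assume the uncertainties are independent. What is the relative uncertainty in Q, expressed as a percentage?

For a monomial Q ∝ u^(-1/2), w^-3, b, y^(-1/2), fractional errors add in quadrature:
  (−½·δu/u)² = (-0.5×0.0952)² = 0.00227;  (-3·δw/w)² = (-3×0.0359)² = 0.0116;  (1·δb/b)² = (1×0.0953)² = 0.00909;  (−½·δy/y)² = (-0.5×0.0875)² = 0.00191
δQ/Q = √(0.0249) = 0.158

15.8%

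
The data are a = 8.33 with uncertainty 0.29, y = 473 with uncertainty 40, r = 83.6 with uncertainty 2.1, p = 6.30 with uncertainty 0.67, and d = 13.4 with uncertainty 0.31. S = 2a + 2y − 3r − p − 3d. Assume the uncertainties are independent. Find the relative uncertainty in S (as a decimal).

0.121

Absolute uncertainties add in quadrature for a linear combination:
  (2·δa)² = 0.336;  (2·δy)² = 6400;  (3·δr)² = 39.7;  (δp)² = 0.449;  (3·δd)² = 0.865
δS = √(6440) = 80.3
S = 665, so δS/S = 80.3/665 = 0.121.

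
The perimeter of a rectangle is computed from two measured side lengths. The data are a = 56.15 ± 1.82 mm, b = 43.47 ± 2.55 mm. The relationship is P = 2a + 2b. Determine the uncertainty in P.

Each term contributes (cᵢ δxᵢ)² to (δP)²:
  (2·δa)² = 13.2;  (2·δb)² = 26.0
δP = √(39.3) = 6.27 mm

6.27 mm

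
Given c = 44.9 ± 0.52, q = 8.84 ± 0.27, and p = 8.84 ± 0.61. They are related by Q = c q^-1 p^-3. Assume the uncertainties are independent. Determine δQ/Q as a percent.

Relative error in a monomial: (δQ/Q)² = Σ (nᵢ · δxᵢ/xᵢ)².
  (1·δc/c)² = (1×0.0116)² = 0.000134;  (-1·δq/q)² = (-1×0.0305)² = 0.000933;  (-3·δp/p)² = (-3×0.0690)² = 0.0429
δQ/Q = √(0.0439) = 0.210

21.0%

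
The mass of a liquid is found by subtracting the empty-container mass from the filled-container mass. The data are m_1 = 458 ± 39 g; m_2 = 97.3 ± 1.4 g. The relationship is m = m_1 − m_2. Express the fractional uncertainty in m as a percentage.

m is a linear combination, so absolute uncertainties add in quadrature:
  (δm_1)² = 1520;  (δm_2)² = 1.96
δm = √(1520) = 39.0 g
m = 361 g, so δm/m = 39.0/361 = 0.108.

10.8%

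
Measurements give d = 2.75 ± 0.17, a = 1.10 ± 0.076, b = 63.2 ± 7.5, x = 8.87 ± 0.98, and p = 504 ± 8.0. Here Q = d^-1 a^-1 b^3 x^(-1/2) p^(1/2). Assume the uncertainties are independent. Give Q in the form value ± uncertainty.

For a monomial Q ∝ d^-1, a^-1, b^3, x^(-1/2), p^(1/2), fractional errors add in quadrature:
  (-1·δd/d)² = (-1×0.0618)² = 0.00382;  (-1·δa/a)² = (-1×0.0691)² = 0.00477;  (3·δb/b)² = (3×0.119)² = 0.127;  (−½·δx/x)² = (-0.5×0.110)² = 0.00305;  (½·δp/p)² = (0.5×0.0159)² = 6.3e-05
δQ/Q = √(0.138) = 0.372
Q = 6.29e+05, so δQ = 0.372 × 6.29e+05 = 2.34e+05.

(6.29 ± 2.34) × 10^5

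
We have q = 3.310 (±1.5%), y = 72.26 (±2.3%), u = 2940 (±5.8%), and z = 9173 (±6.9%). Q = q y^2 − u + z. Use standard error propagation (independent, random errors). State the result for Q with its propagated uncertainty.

23520 ± 1060

Let p = q·y^2 = 17280. δp/p = √((1·δq/q)² + (2·δy/y)²) = √(0.000225 + 0.00212) = 0.0484, so δp = 836.
Q = p − u + z: δQ = √(δp² + δu² + δz²) = √(6.99e+05 + 29100 + 4.01e+05) = 1060
Q = 23520.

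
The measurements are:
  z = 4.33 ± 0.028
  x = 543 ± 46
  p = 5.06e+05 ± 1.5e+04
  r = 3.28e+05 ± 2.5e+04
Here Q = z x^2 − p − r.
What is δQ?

Let w = z·x^2 = 1.28e+06. δw/w = √((1·δz/z)² + (2·δx/x)²) = √(4.18e-05 + 0.0287) = 0.170, so δw = 2.16e+05.
Q = w − p − r: δQ = √(δw² + δp² + δr²) = √(4.69e+10 + 2.25e+08 + 6.25e+08) = 2.18e+05

2.18e+05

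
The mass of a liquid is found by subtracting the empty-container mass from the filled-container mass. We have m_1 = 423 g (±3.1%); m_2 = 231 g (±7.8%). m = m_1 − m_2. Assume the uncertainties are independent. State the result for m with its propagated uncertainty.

Sums and differences: (δm)² = Σ (cᵢ δxᵢ)².
  (δm_1)² = 172;  (δm_2)² = 325
δm = √(497) = 22.3 g
m = 192 g.

192 ± 22.3 g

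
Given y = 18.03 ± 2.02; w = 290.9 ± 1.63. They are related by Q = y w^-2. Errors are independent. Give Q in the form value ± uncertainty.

(2.131 ± 0.240) × 10^-4

Products/powers → add relative errors in quadrature, weighted by exponent:
  (1·δy/y)² = (1×0.112)² = 0.0126;  (-2·δw/w)² = (-2×0.00560)² = 0.000126
δQ/Q = √(0.0127) = 0.113
Q = 0.0002131, so δQ = 0.113 × 0.0002131 = 2.4e-05.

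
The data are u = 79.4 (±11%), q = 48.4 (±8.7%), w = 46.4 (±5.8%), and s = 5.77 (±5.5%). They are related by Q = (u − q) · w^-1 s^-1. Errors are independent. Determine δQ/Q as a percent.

Let h = u − q = 31.0. δh = √(δu² + δq²) = √(76.3 + 17.7) = 9.70, so δh/h = 0.313.
Q is then a monomial in h, w, s:
δQ/Q = √((δh/h)² + (-1·δw/w)² + (-1·δs/s)²) = √(0.0978 + 0.00336 + 0.00302) = 0.323

32.3%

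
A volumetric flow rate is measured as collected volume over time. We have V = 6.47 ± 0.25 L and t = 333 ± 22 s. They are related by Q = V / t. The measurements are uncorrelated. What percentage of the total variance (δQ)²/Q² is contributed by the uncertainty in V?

(δQ/Q)² = (1·δV/V)² + (-1·δt/t)²
  V term: (1×0.0386)² = 0.00149
  t term: (-1×0.0661)² = 0.00436
Total = 0.00586. Share from V = 0.00149/0.00586 = 0.255.

25.5%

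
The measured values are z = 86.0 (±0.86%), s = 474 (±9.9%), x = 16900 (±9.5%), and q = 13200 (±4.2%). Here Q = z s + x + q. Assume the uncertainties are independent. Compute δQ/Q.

Let p = z·s = 40800. δp/p = √((1·δz/z)² + (1·δs/s)²) = √(7.4e-05 + 0.00980) = 0.0994, so δp = 4050.
Q = p + x + q: δQ = √(δp² + δx² + δq²) = √(1.64e+07 + 2.58e+06 + 3.07e+05) = 4390
Q = 70900, so δQ/Q = 4390/70900 = 0.0620.

0.0620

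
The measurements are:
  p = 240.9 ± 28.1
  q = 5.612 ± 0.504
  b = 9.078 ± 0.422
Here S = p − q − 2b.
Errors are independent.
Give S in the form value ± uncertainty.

Sums and differences: (δS)² = Σ (cᵢ δxᵢ)².
  (δp)² = 790;  (δq)² = 0.254;  (2·δb)² = 0.712
δS = √(791) = 28.1
S = 217.1.

217.1 ± 28.1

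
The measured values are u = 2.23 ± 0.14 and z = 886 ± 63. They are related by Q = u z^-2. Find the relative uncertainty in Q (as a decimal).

0.155

Relative error in a monomial: (δQ/Q)² = Σ (nᵢ · δxᵢ/xᵢ)².
  (1·δu/u)² = (1×0.0628)² = 0.00394;  (-2·δz/z)² = (-2×0.0711)² = 0.0202
δQ/Q = √(0.0242) = 0.155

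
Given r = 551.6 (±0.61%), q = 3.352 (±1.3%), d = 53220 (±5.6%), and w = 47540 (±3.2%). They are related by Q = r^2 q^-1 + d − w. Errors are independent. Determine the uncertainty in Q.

3720

Let p = r^2·q^-1 = 90770. δp/p = √((2·δr/r)² + (-1·δq/q)²) = √(0.000149 + 0.000169) = 0.0178, so δp = 1620.
Q = p + d − w: δQ = √(δp² + δd² + δw²) = √(2.62e+06 + 8.88e+06 + 2.31e+06) = 3720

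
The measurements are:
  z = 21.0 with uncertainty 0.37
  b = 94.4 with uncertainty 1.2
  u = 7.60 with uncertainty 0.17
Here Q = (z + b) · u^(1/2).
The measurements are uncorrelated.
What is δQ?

Let w = z + b = 115. δw = √(δz² + δb²) = √(0.137 + 1.44) = 1.26, so δw/w = 0.0109.
Q is then a monomial in w, u:
δQ/Q = √((δw/w)² + (½·δu/u)²) = √(0.000118 + 0.000125) = 0.0156
Q = 318, so δQ = 0.0156 × 318 = 4.96.

4.96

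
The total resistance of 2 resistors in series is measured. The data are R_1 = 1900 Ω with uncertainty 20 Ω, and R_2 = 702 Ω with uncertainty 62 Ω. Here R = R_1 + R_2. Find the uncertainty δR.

For a sum/difference, combine absolute errors in quadrature:
  (δR_1)² = 400;  (δR_2)² = 3840
δR = √(4240) = 65.1 Ω

65.1 Ω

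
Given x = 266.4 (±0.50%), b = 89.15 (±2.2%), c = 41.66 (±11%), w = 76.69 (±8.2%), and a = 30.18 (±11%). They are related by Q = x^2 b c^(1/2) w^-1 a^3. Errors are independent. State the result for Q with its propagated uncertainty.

(1.464 ± 0.505) × 10^10

Q is a product of powers, so relative uncertainties combine in quadrature:
  (2·δx/x)² = (2×0.00500)² = 0.000100;  (1·δb/b)² = (1×0.0220)² = 0.000484;  (½·δc/c)² = (0.5×0.110)² = 0.00302;  (-1·δw/w)² = (-1×0.0820)² = 0.00672;  (3·δa/a)² = (3×0.110)² = 0.109
δQ/Q = √(0.119) = 0.345
Q = 1.464e+10, so δQ = 0.345 × 1.464e+10 = 5.05e+09.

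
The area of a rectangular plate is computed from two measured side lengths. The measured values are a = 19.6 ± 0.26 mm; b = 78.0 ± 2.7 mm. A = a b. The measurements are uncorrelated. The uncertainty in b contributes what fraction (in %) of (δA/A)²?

(δA/A)² = (1·δa/a)² + (1·δb/b)²
  a term: (1×0.0133)² = 0.000176
  b term: (1×0.0346)² = 0.00120
Total = 0.00137. Share from b = 0.00120/0.00137 = 0.872.

87.2%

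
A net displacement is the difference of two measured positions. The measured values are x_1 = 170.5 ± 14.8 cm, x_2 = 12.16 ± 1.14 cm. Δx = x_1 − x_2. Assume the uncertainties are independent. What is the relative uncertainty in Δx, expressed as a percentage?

9.37%

For a sum/difference, combine absolute errors in quadrature:
  (δx_1)² = 219;  (δx_2)² = 1.30
δΔx = √(220) = 14.8 cm
Δx = 158.3 cm, so δΔx/Δx = 14.8/158.3 = 0.0937.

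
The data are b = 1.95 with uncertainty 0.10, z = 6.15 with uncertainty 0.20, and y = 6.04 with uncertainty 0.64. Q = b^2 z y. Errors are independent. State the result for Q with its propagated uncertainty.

141 ± 21.3

Each factor contributes (exponent × relative error)² to (δQ/Q)²:
  (2·δb/b)² = (2×0.0513)² = 0.0105;  (1·δz/z)² = (1×0.0325)² = 0.00106;  (1·δy/y)² = (1×0.106)² = 0.0112
δQ/Q = √(0.0228) = 0.151
Q = 141, so δQ = 0.151 × 141 = 21.3.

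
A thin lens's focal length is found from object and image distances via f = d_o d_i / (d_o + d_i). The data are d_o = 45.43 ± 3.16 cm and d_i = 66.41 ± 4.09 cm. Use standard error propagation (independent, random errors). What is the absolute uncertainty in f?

∂f/∂d_o = (d_i/(d_o+d_i))² = 0.353;  ∂f/∂d_i = (d_o/(d_o+d_i))² = 0.165
δf = √((∂f/∂d_o · δd_o)² + (∂f/∂d_i · δd_i)²) = √(1.24 + 0.455) = 1.30 cm

1.30 cm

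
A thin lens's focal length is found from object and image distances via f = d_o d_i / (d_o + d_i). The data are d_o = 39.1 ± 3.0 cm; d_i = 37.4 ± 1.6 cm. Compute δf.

0.830 cm

∂f/∂d_o = (d_i/(d_o+d_i))² = 0.239;  ∂f/∂d_i = (d_o/(d_o+d_i))² = 0.261
δf = √((∂f/∂d_o · δd_o)² + (∂f/∂d_i · δd_i)²) = √(0.514 + 0.175) = 0.830 cm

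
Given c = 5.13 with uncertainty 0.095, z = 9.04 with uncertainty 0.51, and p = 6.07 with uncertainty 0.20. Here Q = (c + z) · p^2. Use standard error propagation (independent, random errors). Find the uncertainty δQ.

Let u = c + z = 14.2. δu = √(δc² + δz²) = √(0.00903 + 0.260) = 0.519, so δu/u = 0.0366.
Q is then a monomial in u, p:
δQ/Q = √((δu/u)² + (2·δp/p)²) = √(0.00134 + 0.00434) = 0.0754
Q = 522, so δQ = 0.0754 × 522 = 39.4.

39.4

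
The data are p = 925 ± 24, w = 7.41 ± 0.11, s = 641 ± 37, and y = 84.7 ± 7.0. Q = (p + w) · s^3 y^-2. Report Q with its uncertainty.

Let u = p + w = 932. δu = √(δp² + δw²) = √(576 + 0.0121) = 24.0, so δu/u = 0.0257.
Q is then a monomial in u, s, y:
δQ/Q = √((δu/u)² + (3·δs/s)² + (-2·δy/y)²) = √(0.000663 + 0.0300 + 0.0273) = 0.241
Q = 3.42e+07, so δQ = 0.241 × 3.42e+07 = 8.24e+06.

(3.42 ± 0.824) × 10^7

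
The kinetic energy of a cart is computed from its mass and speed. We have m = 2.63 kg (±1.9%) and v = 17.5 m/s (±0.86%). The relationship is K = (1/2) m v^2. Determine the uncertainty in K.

10.3 J

Relative error in a monomial: (δK/K)² = Σ (nᵢ · δxᵢ/xᵢ)².
  (1·δm/m)² = (1×0.0190)² = 0.000361;  (2·δv/v)² = (2×0.00860)² = 0.000296
δK/K = √(0.000657) = 0.0256
K = 403 J, so δK = 0.0256 × 403 = 10.3 J.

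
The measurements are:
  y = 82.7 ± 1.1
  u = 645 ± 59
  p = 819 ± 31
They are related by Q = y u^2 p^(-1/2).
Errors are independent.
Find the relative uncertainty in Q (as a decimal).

Q is a product of powers, so relative uncertainties combine in quadrature:
  (1·δy/y)² = (1×0.0133)² = 0.000177;  (2·δu/u)² = (2×0.0915)² = 0.0335;  (−½·δp/p)² = (-0.5×0.0379)² = 0.000358
δQ/Q = √(0.0340) = 0.184

0.184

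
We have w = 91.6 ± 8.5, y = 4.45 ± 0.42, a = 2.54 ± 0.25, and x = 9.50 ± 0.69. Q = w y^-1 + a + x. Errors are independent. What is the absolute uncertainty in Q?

Let p = w·y^-1 = 20.6. δp/p = √((1·δw/w)² + (-1·δy/y)²) = √(0.00861 + 0.00891) = 0.132, so δp = 2.72.
Q = p + a + x: δQ = √(δp² + δa² + δx²) = √(7.42 + 0.0625 + 0.476) = 2.82

2.82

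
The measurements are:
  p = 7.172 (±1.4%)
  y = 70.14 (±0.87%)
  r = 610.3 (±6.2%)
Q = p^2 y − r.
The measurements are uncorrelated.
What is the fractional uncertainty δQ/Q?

0.0375

Let w = p^2·y = 3608. δw/w = √((2·δp/p)² + (1·δy/y)²) = √(0.000784 + 7.57e-05) = 0.0293, so δw = 106.
Q = w − r: δQ = √(δw² + δr²) = √(11200 + 1430) = 112
Q = 2998, so δQ/Q = 112/2998 = 0.0375.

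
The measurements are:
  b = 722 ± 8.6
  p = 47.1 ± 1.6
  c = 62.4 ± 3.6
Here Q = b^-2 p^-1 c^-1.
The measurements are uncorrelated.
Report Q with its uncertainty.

Since Q is a product/quotient, work with relative uncertainties:
  (-2·δb/b)² = (-2×0.0119)² = 0.000568;  (-1·δp/p)² = (-1×0.0340)² = 0.00115;  (-1·δc/c)² = (-1×0.0577)² = 0.00333
δQ/Q = √(0.00505) = 0.0711
Q = 6.53e-10, so δQ = 0.0711 × 6.53e-10 = 4.64e-11.

(6.53 ± 0.464) × 10^-10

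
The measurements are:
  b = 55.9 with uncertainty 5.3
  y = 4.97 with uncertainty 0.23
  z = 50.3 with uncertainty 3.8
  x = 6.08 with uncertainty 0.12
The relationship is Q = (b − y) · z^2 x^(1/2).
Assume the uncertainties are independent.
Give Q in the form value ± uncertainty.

(3.18 ± 0.584) × 10^5

Let u = b − y = 50.9. δu = √(δb² + δy²) = √(28.1 + 0.0529) = 5.30, so δu/u = 0.104.
Q is then a monomial in u, z, x:
δQ/Q = √((δu/u)² + (2·δz/z)² + (½·δx/x)²) = √(0.0108 + 0.0228 + 9.74e-05) = 0.184
Q = 3.18e+05, so δQ = 0.184 × 3.18e+05 = 58400.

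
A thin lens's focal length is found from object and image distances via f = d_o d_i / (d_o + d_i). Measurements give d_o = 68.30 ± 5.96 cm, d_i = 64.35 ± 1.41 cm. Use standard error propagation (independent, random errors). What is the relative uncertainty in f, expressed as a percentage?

∂f/∂d_o = (d_i/(d_o+d_i))² = 0.235;  ∂f/∂d_i = (d_o/(d_o+d_i))² = 0.265
δf = √((∂f/∂d_o · δd_o)² + (∂f/∂d_i · δd_i)²) = √(1.97 + 0.140) = 1.45 cm
f = 33.13 cm, so δf/f = 1.45/33.13 = 0.0438.

4.38%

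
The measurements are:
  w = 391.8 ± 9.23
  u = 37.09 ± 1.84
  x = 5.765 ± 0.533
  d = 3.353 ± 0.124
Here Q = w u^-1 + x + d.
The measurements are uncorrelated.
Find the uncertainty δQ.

Let p = w·u^-1 = 10.56. δp/p = √((1·δw/w)² + (-1·δu/u)²) = √(0.000555 + 0.00246) = 0.0549, so δp = 0.580.
Q = p + x + d: δQ = √(δp² + δx² + δd²) = √(0.337 + 0.284 + 0.0154) = 0.798

0.798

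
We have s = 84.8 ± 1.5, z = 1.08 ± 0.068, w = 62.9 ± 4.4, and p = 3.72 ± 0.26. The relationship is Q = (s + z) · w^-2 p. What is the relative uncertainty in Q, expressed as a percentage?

Let u = s + z = 85.9. δu = √(δs² + δz²) = √(2.25 + 0.00462) = 1.50, so δu/u = 0.0175.
Q is then a monomial in u, w, p:
δQ/Q = √((δu/u)² + (-2·δw/w)² + (1·δp/p)²) = √(0.000306 + 0.0196 + 0.00488) = 0.157

15.7%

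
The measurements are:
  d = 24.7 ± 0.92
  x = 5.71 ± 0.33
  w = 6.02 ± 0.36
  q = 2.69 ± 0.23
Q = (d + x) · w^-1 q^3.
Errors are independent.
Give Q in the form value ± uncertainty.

98.3 ± 26.1

Let u = d + x = 30.4. δu = √(δd² + δx²) = √(0.846 + 0.109) = 0.977, so δu/u = 0.0321.
Q is then a monomial in u, w, q:
δQ/Q = √((δu/u)² + (-1·δw/w)² + (3·δq/q)²) = √(0.00103 + 0.00358 + 0.0658) = 0.265
Q = 98.3, so δQ = 0.265 × 98.3 = 26.1.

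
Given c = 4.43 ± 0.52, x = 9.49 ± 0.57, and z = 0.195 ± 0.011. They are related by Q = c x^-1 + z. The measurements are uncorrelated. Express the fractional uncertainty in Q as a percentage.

9.45%

Let p = c·x^-1 = 0.467. δp/p = √((1·δc/c)² + (-1·δx/x)²) = √(0.0138 + 0.00361) = 0.132, so δp = 0.0616.
Q = p + z: δQ = √(δp² + δz²) = √(0.00379 + 0.000121) = 0.0625
Q = 0.662, so δQ/Q = 0.0625/0.662 = 0.0945.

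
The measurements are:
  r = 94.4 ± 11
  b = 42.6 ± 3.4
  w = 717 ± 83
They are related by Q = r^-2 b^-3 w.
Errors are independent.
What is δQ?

3.68e-07

For a monomial Q ∝ r^-2, b^-3, w, fractional errors add in quadrature:
  (-2·δr/r)² = (-2×0.117)² = 0.0543;  (-3·δb/b)² = (-3×0.0798)² = 0.0573;  (1·δw/w)² = (1×0.116)² = 0.0134
δQ/Q = √(0.125) = 0.354
Q = 1.04e-06, so δQ = 0.354 × 1.04e-06 = 3.68e-07.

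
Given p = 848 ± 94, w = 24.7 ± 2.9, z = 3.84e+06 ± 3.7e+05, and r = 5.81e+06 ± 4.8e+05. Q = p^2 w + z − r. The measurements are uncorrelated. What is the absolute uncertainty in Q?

Let h = p^2·w = 1.78e+07. δh/h = √((2·δp/p)² + (1·δw/w)²) = √(0.0492 + 0.0138) = 0.251, so δh = 4.46e+06.
Q = h + z − r: δQ = √(δh² + δz² + δr²) = √(1.99e+13 + 1.37e+11 + 2.3e+11) = 4.5e+06

4.5e+06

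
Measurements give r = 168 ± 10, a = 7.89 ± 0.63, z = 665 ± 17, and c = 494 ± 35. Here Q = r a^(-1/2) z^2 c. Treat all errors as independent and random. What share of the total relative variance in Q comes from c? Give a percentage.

39.3%

(δQ/Q)² = (1·δr/r)² + (−½·δa/a)² + (2·δz/z)² + (1·δc/c)²
  r term: (1×0.0595)² = 0.00354
  a term: (-0.5×0.0798)² = 0.00159
  z term: (2×0.0256)² = 0.00261
  c term: (1×0.0709)² = 0.00502
Total = 0.0128. Share from c = 0.00502/0.0128 = 0.393.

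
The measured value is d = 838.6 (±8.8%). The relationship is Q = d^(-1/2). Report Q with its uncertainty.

0.03453 ± 0.00152

Each factor contributes (exponent × relative error)² to (δQ/Q)²:
  (−½·δd/d)² = (-0.5×0.0880)² = 0.00194
δQ/Q = √(0.00194) = 0.0440
Q = 0.03453, so δQ = 0.0440 × 0.03453 = 0.00152.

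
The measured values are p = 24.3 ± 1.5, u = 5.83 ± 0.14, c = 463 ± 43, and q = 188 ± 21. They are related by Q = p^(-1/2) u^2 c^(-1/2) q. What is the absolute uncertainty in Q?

Products/powers → add relative errors in quadrature, weighted by exponent:
  (−½·δp/p)² = (-0.5×0.0617)² = 0.000953;  (2·δu/u)² = (2×0.0240)² = 0.00231;  (−½·δc/c)² = (-0.5×0.0929)² = 0.00216;  (1·δq/q)² = (1×0.112)² = 0.0125
δQ/Q = √(0.0179) = 0.134
Q = 60.2, so δQ = 0.134 × 60.2 = 8.06.

8.06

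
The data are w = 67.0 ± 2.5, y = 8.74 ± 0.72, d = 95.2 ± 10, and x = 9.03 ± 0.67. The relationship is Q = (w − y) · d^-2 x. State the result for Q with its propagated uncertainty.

0.0580 ± 0.0132

Let u = w − y = 58.3. δu = √(δw² + δy²) = √(6.25 + 0.518) = 2.60, so δu/u = 0.0447.
Q is then a monomial in u, d, x:
δQ/Q = √((δu/u)² + (-2·δd/d)² + (1·δx/x)²) = √(0.00199 + 0.0441 + 0.00551) = 0.227
Q = 0.0580, so δQ = 0.227 × 0.0580 = 0.0132.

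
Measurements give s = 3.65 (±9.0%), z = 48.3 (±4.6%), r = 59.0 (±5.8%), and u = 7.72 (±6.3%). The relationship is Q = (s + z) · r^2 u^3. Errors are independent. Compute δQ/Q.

0.226

Let w = s + z = 51.9. δw = √(δs² + δz²) = √(0.108 + 4.94) = 2.25, so δw/w = 0.0432.
Q is then a monomial in w, r, u:
δQ/Q = √((δw/w)² + (2·δr/r)² + (3·δu/u)²) = √(0.00187 + 0.0135 + 0.0357) = 0.226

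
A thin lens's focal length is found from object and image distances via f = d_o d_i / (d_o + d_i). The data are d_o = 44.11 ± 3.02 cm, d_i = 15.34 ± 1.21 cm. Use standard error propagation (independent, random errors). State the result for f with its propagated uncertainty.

11.38 ± 0.696 cm

∂f/∂d_o = (d_i/(d_o+d_i))² = 0.0666;  ∂f/∂d_i = (d_o/(d_o+d_i))² = 0.551
δf = √((∂f/∂d_o · δd_o)² + (∂f/∂d_i · δd_i)²) = √(0.0404 + 0.444) = 0.696 cm
f = 11.38 cm.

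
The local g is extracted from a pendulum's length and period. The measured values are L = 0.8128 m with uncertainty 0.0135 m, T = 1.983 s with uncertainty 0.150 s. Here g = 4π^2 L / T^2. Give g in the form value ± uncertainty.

Each factor contributes (exponent × relative error)² to (δg/g)²:
  (1·δL/L)² = (1×0.0166)² = 0.000276;  (-2·δT/T)² = (-2×0.0756)² = 0.0229
δg/g = √(0.0232) = 0.152
g = 8.160 m/s^2, so δg = 0.152 × 8.160 = 1.24 m/s^2.

8.160 ± 1.24 m/s^2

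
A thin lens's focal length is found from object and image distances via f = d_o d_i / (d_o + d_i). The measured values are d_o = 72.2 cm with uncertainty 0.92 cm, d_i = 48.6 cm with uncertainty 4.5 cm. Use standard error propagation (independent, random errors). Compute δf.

1.61 cm

∂f/∂d_o = (d_i/(d_o+d_i))² = 0.162;  ∂f/∂d_i = (d_o/(d_o+d_i))² = 0.357
δf = √((∂f/∂d_o · δd_o)² + (∂f/∂d_i · δd_i)²) = √(0.0222 + 2.58) = 1.61 cm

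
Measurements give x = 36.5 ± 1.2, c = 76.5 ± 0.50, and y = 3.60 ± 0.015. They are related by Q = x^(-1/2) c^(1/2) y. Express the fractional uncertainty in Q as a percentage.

For a monomial Q ∝ x^(-1/2), c^(1/2), y, fractional errors add in quadrature:
  (−½·δx/x)² = (-0.5×0.0329)² = 0.000270;  (½·δc/c)² = (0.5×0.00654)² = 1.07e-05;  (1·δy/y)² = (1×0.00417)² = 1.74e-05
δQ/Q = √(0.000298) = 0.0173

1.73%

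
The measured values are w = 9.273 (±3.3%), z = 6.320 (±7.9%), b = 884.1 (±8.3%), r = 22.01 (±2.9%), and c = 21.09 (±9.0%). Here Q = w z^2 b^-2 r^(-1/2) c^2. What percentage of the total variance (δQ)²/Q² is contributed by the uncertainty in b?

(δQ/Q)² = (1·δw/w)² + (2·δz/z)² + (-2·δb/b)² + (−½·δr/r)² + (2·δc/c)²
  w term: (1×0.0330)² = 0.00109
  z term: (2×0.0790)² = 0.0250
  b term: (-2×0.0830)² = 0.0276
  r term: (-0.5×0.0290)² = 0.000210
  c term: (2×0.0900)² = 0.0324
Total = 0.0862. Share from b = 0.0276/0.0862 = 0.320.

32.0%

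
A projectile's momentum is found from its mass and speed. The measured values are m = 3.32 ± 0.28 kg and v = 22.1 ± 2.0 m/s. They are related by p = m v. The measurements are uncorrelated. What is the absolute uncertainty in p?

Each factor contributes (exponent × relative error)² to (δp/p)²:
  (1·δm/m)² = (1×0.0843)² = 0.00711;  (1·δv/v)² = (1×0.0905)² = 0.00819
δp/p = √(0.0153) = 0.124
p = 73.4 kg·m/s, so δp = 0.124 × 73.4 = 9.08 kg·m/s.

9.08 kg·m/s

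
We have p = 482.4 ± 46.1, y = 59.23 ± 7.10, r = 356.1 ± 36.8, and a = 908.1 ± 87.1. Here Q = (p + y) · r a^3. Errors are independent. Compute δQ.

4.59e+13

Let u = p + y = 541.6. δu = √(δp² + δy²) = √(2130 + 50.4) = 46.6, so δu/u = 0.0861.
Q is then a monomial in u, r, a:
δQ/Q = √((δu/u)² + (1·δr/r)² + (3·δa/a)²) = √(0.00742 + 0.0107 + 0.0828) = 0.318
Q = 1.444e+14, so δQ = 0.318 × 1.444e+14 = 4.59e+13.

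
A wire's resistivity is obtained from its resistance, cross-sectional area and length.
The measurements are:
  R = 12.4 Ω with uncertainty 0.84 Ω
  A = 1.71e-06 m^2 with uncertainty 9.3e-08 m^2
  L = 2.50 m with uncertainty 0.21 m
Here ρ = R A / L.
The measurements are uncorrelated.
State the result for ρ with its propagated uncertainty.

(8.48 ± 1.02) × 10^-6 Ω·m

Since ρ is a product/quotient, work with relative uncertainties:
  (1·δR/R)² = (1×0.0677)² = 0.00459;  (1·δA/A)² = (1×0.0544)² = 0.00296;  (-1·δL/L)² = (-1×0.0840)² = 0.00706
δρ/ρ = √(0.0146) = 0.121
ρ = 8.48e-06 Ω·m, so δρ = 0.121 × 8.48e-06 = 1.02e-06 Ω·m.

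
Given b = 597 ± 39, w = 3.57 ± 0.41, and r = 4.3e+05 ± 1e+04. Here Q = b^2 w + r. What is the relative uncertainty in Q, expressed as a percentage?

Let p = b^2·w = 1.27e+06. δp/p = √((2·δb/b)² + (1·δw/w)²) = √(0.0171 + 0.0132) = 0.174, so δp = 2.21e+05.
Q = p + r: δQ = √(δp² + δr²) = √(4.9e+10 + 1e+08) = 2.22e+05
Q = 1.7e+06, so δQ/Q = 2.22e+05/1.7e+06 = 0.130.

13.0%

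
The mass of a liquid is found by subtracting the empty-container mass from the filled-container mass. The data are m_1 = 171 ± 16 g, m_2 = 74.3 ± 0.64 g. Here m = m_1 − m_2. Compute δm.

Sums and differences: (δm)² = Σ (cᵢ δxᵢ)².
  (δm_1)² = 256;  (δm_2)² = 0.410
δm = √(256) = 16.0 g

16.0 g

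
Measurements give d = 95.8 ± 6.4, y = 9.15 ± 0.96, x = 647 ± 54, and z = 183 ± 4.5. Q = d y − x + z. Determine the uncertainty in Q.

Let p = d·y = 877. δp/p = √((1·δd/d)² + (1·δy/y)²) = √(0.00446 + 0.0110) = 0.124, so δp = 109.
Q = p − x + z: δQ = √(δp² + δx² + δz²) = √(11900 + 2920 + 20.2) = 122

122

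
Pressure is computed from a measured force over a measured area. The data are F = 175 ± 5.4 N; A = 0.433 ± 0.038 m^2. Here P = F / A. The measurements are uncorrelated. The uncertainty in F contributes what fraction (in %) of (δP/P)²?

11.0%

(δP/P)² = (1·δF/F)² + (-1·δA/A)²
  F term: (1×0.0309)² = 0.000952
  A term: (-1×0.0878)² = 0.00770
Total = 0.00865. Share from F = 0.000952/0.00865 = 0.110.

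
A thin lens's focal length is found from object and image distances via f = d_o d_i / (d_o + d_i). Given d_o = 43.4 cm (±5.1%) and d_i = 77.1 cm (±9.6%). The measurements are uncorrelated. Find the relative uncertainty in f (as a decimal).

∂f/∂d_o = (d_i/(d_o+d_i))² = 0.409;  ∂f/∂d_i = (d_o/(d_o+d_i))² = 0.130
δf = √((∂f/∂d_o · δd_o)² + (∂f/∂d_i · δd_i)²) = √(0.821 + 0.922) = 1.32 cm
f = 27.8 cm, so δf/f = 1.32/27.8 = 0.0475.

0.0475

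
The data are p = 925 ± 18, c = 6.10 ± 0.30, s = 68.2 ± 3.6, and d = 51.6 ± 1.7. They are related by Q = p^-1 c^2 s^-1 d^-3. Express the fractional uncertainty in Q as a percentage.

Q is a product of powers, so relative uncertainties combine in quadrature:
  (-1·δp/p)² = (-1×0.0195)² = 0.000379;  (2·δc/c)² = (2×0.0492)² = 0.00967;  (-1·δs/s)² = (-1×0.0528)² = 0.00279;  (-3·δd/d)² = (-3×0.0329)² = 0.00977
δQ/Q = √(0.0226) = 0.150

15.0%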